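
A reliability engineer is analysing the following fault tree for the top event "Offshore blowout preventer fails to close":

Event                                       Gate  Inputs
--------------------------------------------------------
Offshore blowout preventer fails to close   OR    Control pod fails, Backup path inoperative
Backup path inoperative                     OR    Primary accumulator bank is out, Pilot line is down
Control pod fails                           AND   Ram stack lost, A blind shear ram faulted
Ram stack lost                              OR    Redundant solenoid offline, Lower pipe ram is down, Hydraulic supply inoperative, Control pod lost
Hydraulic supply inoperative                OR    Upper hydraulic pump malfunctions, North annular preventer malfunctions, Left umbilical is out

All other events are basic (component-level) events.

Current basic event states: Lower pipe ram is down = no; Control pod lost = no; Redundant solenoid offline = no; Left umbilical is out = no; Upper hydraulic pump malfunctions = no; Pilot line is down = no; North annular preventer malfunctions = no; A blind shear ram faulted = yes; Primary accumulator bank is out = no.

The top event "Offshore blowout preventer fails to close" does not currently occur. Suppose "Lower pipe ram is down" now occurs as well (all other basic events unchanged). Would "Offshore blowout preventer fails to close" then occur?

Counterfactual: set "Lower pipe ram is down" to occurred.
Hydraulic supply inoperative [OR]: Upper hydraulic pump malfunctions=not, North annular preventer malfunctions=not, Left umbilical is out=not → no input occurs → does not occur.
Ram stack lost [OR]: Redundant solenoid offline=not, Lower pipe ram is down=occurs, Hydraulic supply inoperative=not, Control pod lost=not → at least one input occurs → occurs.
Control pod fails [AND]: Ram stack lost=occurs, A blind shear ram faulted=occurs → all inputs occur → occurs.
Backup path inoperative [OR]: Primary accumulator bank is out=not, Pilot line is down=not → no input occurs → does not occur.
Offshore blowout preventer fails to close [OR]: Control pod fails=occurs, Backup path inoperative=not → at least one input occurs → occurs.

Yes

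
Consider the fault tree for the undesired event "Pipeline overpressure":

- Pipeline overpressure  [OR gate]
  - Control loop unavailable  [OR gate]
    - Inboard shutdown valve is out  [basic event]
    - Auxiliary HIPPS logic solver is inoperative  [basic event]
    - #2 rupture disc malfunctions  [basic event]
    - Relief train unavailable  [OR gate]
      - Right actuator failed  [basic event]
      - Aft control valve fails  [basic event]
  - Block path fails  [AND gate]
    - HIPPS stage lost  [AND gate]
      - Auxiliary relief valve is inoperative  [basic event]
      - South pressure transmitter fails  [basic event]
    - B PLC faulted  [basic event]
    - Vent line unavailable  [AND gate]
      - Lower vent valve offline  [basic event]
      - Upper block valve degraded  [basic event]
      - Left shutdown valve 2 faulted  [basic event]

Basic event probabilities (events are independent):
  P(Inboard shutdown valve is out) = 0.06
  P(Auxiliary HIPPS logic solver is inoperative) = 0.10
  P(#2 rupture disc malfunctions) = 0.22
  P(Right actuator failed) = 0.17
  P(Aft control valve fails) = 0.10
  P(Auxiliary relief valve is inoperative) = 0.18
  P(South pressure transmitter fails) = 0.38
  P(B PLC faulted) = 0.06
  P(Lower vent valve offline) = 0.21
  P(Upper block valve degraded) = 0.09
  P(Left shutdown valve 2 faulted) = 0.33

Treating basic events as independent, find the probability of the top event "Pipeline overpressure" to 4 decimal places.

0.5071

P(Relief train unavailable) [OR] = 1 − (1−0.17) × (1−0.10) = 0.253000
P(Control loop unavailable) [OR] = 1 − (1−0.06) × (1−0.10) × (1−0.22) × (1−0.253000) = 0.507070
P(HIPPS stage lost) [AND] = 0.18 × 0.38 = 0.068400
P(Vent line unavailable) [AND] = 0.21 × 0.09 × 0.33 = 0.006237
P(Block path fails) [AND] = 0.068400 × 0.06 × 0.006237 = 0.000026
P(Pipeline overpressure) [OR] = 1 − (1−0.507070) × (1−0.000026) = 0.507083
Rounded to 4 decimal places: P(Pipeline overpressure) ≈ 0.5071.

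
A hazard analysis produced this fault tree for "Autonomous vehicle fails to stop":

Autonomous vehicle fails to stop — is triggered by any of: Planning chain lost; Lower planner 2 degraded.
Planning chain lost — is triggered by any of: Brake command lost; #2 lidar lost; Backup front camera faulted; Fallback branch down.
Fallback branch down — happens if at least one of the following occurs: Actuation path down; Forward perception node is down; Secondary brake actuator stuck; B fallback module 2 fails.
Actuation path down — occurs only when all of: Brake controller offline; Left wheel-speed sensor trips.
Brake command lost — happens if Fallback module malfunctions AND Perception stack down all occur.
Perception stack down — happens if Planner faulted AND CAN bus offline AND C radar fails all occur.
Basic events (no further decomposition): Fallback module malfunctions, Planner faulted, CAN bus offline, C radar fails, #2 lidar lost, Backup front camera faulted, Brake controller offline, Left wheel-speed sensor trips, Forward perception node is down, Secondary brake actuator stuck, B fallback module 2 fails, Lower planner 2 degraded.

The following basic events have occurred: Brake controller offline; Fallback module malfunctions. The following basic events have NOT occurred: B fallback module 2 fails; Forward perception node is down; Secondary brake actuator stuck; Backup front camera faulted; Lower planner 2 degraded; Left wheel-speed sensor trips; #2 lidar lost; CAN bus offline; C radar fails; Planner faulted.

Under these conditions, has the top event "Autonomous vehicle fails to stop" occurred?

Perception stack down [AND]: Planner faulted=not, CAN bus offline=not, C radar fails=not → not all inputs occur → does not occur.
Brake command lost [AND]: Fallback module malfunctions=occurs, Perception stack down=not → not all inputs occur → does not occur.
Actuation path down [AND]: Brake controller offline=occurs, Left wheel-speed sensor trips=not → not all inputs occur → does not occur.
Fallback branch down [OR]: Actuation path down=not, Forward perception node is down=not, Secondary brake actuator stuck=not, B fallback module 2 fails=not → no input occurs → does not occur.
Planning chain lost [OR]: Brake command lost=not, #2 lidar lost=not, Backup front camera faulted=not, Fallback branch down=not → no input occurs → does not occur.
Autonomous vehicle fails to stop [OR]: Planning chain lost=not, Lower planner 2 degraded=not → no input occurs → does not occur.

No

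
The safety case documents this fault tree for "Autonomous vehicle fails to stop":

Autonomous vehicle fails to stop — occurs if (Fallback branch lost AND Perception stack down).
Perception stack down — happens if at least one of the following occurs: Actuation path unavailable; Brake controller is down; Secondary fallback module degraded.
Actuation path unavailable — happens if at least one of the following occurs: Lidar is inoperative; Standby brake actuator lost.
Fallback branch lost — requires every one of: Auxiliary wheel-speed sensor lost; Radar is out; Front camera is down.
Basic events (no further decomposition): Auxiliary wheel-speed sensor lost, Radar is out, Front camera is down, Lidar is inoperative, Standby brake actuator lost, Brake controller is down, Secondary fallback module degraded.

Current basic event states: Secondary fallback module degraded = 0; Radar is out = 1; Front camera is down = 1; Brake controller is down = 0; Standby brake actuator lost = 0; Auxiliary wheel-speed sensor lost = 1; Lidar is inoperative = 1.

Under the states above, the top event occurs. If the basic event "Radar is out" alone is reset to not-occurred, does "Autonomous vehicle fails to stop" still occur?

No

Counterfactual: set "Radar is out" to not occurred.
Fallback branch lost [AND]: Auxiliary wheel-speed sensor lost=occurs, Radar is out=not, Front camera is down=occurs → not all inputs occur → does not occur.
Actuation path unavailable [OR]: Lidar is inoperative=occurs, Standby brake actuator lost=not → at least one input occurs → occurs.
Perception stack down [OR]: Actuation path unavailable=occurs, Brake controller is down=not, Secondary fallback module degraded=not → at least one input occurs → occurs.
Autonomous vehicle fails to stop [AND]: Fallback branch lost=not, Perception stack down=occurs → not all inputs occur → does not occur.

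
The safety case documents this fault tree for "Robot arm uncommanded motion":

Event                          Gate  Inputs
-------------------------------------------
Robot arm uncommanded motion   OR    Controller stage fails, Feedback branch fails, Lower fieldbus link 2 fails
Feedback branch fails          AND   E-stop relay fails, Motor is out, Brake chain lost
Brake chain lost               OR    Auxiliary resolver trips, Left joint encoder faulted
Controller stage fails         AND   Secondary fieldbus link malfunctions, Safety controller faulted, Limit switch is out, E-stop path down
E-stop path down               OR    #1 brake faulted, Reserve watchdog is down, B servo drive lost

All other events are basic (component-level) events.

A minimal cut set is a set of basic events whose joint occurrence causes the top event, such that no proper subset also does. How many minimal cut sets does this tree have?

E-stop path down [OR]: union of children's cut sets → 3 cut set(s).
Controller stage fails [AND]: one cut set from each child combined → 1 × 1 × 1 × 3 = 3 cut set(s).
Brake chain lost [OR]: union of children's cut sets → 2 cut set(s).
Feedback branch fails [AND]: one cut set from each child combined → 1 × 1 × 2 = 2 cut set(s).
Robot arm uncommanded motion [OR]: union of children's cut sets → 6 cut set(s).
Minimal cut sets: {#1 brake faulted, Limit switch is out, Safety controller faulted, Secondary fieldbus link malfunctions}; {Limit switch is out, Reserve watchdog is down, Safety controller faulted, Secondary fieldbus link malfunctions}; {B servo drive lost, Limit switch is out, Safety controller faulted, Secondary fieldbus link malfunctions}; {Auxiliary resolver trips, E-stop relay fails, Motor is out}; {E-stop relay fails, Left joint encoder faulted, Motor is out}; {Lower fieldbus link 2 fails}.

6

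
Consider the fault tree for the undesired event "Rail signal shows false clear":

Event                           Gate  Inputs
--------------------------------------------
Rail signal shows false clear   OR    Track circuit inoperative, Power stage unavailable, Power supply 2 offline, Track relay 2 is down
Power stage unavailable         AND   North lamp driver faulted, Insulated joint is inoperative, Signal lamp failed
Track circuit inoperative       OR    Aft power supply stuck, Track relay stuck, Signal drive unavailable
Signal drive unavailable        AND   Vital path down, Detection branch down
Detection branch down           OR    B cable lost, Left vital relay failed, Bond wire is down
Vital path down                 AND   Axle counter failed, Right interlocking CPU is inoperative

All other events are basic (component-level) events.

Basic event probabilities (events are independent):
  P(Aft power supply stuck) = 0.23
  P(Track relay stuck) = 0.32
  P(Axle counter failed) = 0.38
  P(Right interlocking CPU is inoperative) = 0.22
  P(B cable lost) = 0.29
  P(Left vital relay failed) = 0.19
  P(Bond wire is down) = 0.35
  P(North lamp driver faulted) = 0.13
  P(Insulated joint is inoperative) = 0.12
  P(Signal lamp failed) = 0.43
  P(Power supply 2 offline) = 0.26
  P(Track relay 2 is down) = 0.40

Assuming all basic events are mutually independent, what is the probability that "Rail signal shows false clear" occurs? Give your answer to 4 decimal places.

0.7812

P(Vital path down) [AND] = 0.38 × 0.22 = 0.083600
P(Detection branch down) [OR] = 1 − (1−0.29) × (1−0.19) × (1−0.35) = 0.626185
P(Signal drive unavailable) [AND] = 0.083600 × 0.626185 = 0.052349
P(Track circuit inoperative) [OR] = 1 − (1−0.23) × (1−0.32) × (1−0.052349) = 0.503810
P(Power stage unavailable) [AND] = 0.13 × 0.12 × 0.43 = 0.006708
P(Rail signal shows false clear) [OR] = 1 − (1−0.503810) × (1−0.006708) × (1−0.26) × (1−0.40) = 0.781169
Rounded to 4 decimal places: P(Rail signal shows false clear) ≈ 0.7812.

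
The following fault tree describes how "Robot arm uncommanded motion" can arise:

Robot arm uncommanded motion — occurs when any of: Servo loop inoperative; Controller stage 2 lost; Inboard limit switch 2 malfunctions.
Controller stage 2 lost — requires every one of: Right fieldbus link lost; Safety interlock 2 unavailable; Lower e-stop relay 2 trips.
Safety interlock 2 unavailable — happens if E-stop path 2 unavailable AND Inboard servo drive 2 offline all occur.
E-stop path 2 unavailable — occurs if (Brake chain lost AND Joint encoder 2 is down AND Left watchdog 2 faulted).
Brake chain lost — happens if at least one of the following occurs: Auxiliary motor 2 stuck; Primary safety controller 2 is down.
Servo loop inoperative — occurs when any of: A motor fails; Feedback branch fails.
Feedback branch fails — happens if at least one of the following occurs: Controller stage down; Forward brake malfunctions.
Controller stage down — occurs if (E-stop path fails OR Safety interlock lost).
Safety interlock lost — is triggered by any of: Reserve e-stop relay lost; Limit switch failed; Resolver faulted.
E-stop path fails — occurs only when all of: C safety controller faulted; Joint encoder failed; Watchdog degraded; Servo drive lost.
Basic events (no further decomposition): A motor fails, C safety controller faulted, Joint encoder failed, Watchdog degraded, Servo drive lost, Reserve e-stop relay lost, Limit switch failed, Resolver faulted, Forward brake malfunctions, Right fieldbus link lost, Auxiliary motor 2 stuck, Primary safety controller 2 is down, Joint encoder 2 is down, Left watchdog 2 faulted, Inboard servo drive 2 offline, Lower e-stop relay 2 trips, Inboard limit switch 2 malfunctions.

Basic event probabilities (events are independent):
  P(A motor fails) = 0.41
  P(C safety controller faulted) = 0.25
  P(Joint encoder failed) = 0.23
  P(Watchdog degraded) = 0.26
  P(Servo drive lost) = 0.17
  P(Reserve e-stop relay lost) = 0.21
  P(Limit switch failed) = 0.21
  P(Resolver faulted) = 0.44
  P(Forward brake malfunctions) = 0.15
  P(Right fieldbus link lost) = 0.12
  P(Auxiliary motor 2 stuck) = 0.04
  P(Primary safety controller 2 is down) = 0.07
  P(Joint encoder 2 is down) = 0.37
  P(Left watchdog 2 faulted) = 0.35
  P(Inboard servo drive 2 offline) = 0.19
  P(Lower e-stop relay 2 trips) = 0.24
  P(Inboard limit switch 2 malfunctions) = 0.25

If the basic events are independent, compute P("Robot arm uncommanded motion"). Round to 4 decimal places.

0.8689

P(E-stop path fails) [AND] = 0.25 × 0.23 × 0.26 × 0.17 = 0.002542
P(Safety interlock lost) [OR] = 1 − (1−0.21) × (1−0.21) × (1−0.44) = 0.650504
P(Controller stage down) [OR] = 1 − (1−0.002542) × (1−0.650504) = 0.651392
P(Feedback branch fails) [OR] = 1 − (1−0.651392) × (1−0.15) = 0.703683
P(Servo loop inoperative) [OR] = 1 − (1−0.41) × (1−0.703683) = 0.825173
P(Brake chain lost) [OR] = 1 − (1−0.04) × (1−0.07) = 0.107200
P(E-stop path 2 unavailable) [AND] = 0.107200 × 0.37 × 0.35 = 0.013882
P(Safety interlock 2 unavailable) [AND] = 0.013882 × 0.19 = 0.002638
P(Controller stage 2 lost) [AND] = 0.12 × 0.002638 × 0.24 = 0.000076
P(Robot arm uncommanded motion) [OR] = 1 − (1−0.825173) × (1−0.000076) × (1−0.25) = 0.868890
Rounded to 4 decimal places: P(Robot arm uncommanded motion) ≈ 0.8689.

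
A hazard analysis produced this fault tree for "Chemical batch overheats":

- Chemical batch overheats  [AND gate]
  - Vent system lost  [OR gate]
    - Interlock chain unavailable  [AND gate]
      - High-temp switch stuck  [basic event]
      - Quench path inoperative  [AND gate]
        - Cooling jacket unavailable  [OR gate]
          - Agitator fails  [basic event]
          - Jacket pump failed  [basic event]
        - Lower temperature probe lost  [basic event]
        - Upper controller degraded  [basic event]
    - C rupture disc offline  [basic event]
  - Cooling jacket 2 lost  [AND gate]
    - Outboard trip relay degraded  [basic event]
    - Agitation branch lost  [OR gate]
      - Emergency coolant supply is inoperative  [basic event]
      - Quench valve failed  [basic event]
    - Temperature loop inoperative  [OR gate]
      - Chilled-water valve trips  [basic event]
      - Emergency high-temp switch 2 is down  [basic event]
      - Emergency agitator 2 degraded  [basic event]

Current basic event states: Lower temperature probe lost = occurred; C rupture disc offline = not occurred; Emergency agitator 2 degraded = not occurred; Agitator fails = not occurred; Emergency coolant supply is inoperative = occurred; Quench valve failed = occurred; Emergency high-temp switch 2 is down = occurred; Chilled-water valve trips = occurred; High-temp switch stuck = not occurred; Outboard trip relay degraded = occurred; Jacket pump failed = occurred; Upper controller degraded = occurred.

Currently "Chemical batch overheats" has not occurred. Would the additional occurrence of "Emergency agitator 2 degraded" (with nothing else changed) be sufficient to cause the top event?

Counterfactual: set "Emergency agitator 2 degraded" to occurred.
Cooling jacket unavailable [OR]: Agitator fails=not, Jacket pump failed=occurs → at least one input occurs → occurs.
Quench path inoperative [AND]: Cooling jacket unavailable=occurs, Lower temperature probe lost=occurs, Upper controller degraded=occurs → all inputs occur → occurs.
Interlock chain unavailable [AND]: High-temp switch stuck=not, Quench path inoperative=occurs → not all inputs occur → does not occur.
Vent system lost [OR]: Interlock chain unavailable=not, C rupture disc offline=not → no input occurs → does not occur.
Agitation branch lost [OR]: Emergency coolant supply is inoperative=occurs, Quench valve failed=occurs → at least one input occurs → occurs.
Temperature loop inoperative [OR]: Chilled-water valve trips=occurs, Emergency high-temp switch 2 is down=occurs, Emergency agitator 2 degraded=occurs → at least one input occurs → occurs.
Cooling jacket 2 lost [AND]: Outboard trip relay degraded=occurs, Agitation branch lost=occurs, Temperature loop inoperative=occurs → all inputs occur → occurs.
Chemical batch overheats [AND]: Vent system lost=not, Cooling jacket 2 lost=occurs → not all inputs occur → does not occur.

No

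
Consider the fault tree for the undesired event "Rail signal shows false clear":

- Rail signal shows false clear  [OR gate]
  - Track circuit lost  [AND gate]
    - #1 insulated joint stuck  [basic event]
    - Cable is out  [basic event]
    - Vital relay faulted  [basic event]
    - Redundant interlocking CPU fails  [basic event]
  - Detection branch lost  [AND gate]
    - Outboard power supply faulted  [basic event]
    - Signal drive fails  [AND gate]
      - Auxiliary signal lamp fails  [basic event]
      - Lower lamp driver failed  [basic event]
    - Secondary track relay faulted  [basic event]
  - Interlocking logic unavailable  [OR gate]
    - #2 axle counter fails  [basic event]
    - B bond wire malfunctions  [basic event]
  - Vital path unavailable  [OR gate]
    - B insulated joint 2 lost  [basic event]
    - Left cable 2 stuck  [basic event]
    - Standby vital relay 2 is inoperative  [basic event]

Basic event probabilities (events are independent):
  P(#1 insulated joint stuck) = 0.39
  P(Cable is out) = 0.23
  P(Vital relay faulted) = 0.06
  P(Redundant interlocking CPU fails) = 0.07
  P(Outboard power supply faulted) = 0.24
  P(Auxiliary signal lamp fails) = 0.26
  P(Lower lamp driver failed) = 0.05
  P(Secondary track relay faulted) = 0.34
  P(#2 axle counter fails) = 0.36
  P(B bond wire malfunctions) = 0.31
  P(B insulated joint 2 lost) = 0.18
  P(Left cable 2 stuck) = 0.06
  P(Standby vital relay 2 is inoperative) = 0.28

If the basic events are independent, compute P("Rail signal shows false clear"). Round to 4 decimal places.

P(Track circuit lost) [AND] = 0.39 × 0.23 × 0.06 × 0.07 = 0.000377
P(Signal drive fails) [AND] = 0.26 × 0.05 = 0.013000
P(Detection branch lost) [AND] = 0.24 × 0.013000 × 0.34 = 0.001061
P(Interlocking logic unavailable) [OR] = 1 − (1−0.36) × (1−0.31) = 0.558400
P(Vital path unavailable) [OR] = 1 − (1−0.18) × (1−0.06) × (1−0.28) = 0.445024
P(Rail signal shows false clear) [OR] = 1 − (1−0.000377) × (1−0.001061) × (1−0.558400) × (1−0.445024) = 0.755275
Rounded to 4 decimal places: P(Rail signal shows false clear) ≈ 0.7553.

0.7553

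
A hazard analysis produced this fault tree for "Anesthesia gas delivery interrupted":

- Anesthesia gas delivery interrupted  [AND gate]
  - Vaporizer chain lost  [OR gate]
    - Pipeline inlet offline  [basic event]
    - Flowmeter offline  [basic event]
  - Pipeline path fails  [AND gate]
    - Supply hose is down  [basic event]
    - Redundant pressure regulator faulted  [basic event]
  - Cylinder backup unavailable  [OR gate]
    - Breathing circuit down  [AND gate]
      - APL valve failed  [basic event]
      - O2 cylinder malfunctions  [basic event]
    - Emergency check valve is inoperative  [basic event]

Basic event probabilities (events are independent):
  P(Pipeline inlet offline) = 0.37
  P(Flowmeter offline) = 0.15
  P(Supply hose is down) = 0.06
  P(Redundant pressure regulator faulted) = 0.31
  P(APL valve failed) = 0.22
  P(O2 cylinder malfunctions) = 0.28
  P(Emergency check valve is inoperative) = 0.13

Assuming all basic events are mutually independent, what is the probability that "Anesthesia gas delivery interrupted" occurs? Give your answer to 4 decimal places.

P(Vaporizer chain lost) [OR] = 1 − (1−0.37) × (1−0.15) = 0.464500
P(Pipeline path fails) [AND] = 0.06 × 0.31 = 0.018600
P(Breathing circuit down) [AND] = 0.22 × 0.28 = 0.061600
P(Cylinder backup unavailable) [OR] = 1 − (1−0.061600) × (1−0.13) = 0.183592
P(Anesthesia gas delivery interrupted) [AND] = 0.464500 × 0.018600 × 0.183592 = 0.001586
Rounded to 4 decimal places: P(Anesthesia gas delivery interrupted) ≈ 0.0016.

0.0016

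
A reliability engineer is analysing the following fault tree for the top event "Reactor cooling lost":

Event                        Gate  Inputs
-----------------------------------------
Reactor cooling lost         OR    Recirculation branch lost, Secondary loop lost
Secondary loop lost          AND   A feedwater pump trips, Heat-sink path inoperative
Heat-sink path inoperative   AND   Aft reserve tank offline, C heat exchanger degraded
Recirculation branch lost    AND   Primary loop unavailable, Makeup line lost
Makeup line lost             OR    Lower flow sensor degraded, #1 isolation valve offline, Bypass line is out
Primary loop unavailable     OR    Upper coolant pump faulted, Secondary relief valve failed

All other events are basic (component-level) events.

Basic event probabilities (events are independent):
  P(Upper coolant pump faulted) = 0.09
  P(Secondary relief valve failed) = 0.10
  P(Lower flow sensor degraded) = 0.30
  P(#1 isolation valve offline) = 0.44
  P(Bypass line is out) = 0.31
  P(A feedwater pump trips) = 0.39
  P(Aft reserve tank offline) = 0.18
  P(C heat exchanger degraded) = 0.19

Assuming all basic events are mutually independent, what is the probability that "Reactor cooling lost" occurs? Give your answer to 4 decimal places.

P(Primary loop unavailable) [OR] = 1 − (1−0.09) × (1−0.10) = 0.181000
P(Makeup line lost) [OR] = 1 − (1−0.30) × (1−0.44) × (1−0.31) = 0.729520
P(Recirculation branch lost) [AND] = 0.181000 × 0.729520 = 0.132043
P(Heat-sink path inoperative) [AND] = 0.18 × 0.19 = 0.034200
P(Secondary loop lost) [AND] = 0.39 × 0.034200 = 0.013338
P(Reactor cooling lost) [OR] = 1 − (1−0.132043) × (1−0.013338) = 0.143620
Rounded to 4 decimal places: P(Reactor cooling lost) ≈ 0.1436.

0.1436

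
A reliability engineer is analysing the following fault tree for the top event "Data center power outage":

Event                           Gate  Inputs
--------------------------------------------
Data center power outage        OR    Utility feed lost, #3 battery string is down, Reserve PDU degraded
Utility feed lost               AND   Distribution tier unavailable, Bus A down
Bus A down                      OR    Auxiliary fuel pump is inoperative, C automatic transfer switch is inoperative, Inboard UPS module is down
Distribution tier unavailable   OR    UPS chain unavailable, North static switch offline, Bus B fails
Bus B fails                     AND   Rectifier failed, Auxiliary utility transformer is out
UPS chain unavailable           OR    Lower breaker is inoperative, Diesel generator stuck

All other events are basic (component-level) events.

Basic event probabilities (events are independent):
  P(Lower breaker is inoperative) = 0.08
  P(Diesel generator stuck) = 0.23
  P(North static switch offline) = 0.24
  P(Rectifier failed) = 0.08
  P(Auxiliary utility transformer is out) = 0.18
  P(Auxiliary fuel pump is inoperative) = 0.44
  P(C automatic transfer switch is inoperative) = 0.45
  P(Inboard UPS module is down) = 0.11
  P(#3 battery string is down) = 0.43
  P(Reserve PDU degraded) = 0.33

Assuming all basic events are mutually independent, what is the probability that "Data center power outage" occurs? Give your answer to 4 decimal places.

P(UPS chain unavailable) [OR] = 1 − (1−0.08) × (1−0.23) = 0.291600
P(Bus B fails) [AND] = 0.08 × 0.18 = 0.014400
P(Distribution tier unavailable) [OR] = 1 − (1−0.291600) × (1−0.24) × (1−0.014400) = 0.469369
P(Bus A down) [OR] = 1 − (1−0.44) × (1−0.45) × (1−0.11) = 0.725880
P(Utility feed lost) [AND] = 0.469369 × 0.725880 = 0.340706
P(Data center power outage) [OR] = 1 − (1−0.340706) × (1−0.43) × (1−0.33) = 0.748216
Rounded to 4 decimal places: P(Data center power outage) ≈ 0.7482.

0.7482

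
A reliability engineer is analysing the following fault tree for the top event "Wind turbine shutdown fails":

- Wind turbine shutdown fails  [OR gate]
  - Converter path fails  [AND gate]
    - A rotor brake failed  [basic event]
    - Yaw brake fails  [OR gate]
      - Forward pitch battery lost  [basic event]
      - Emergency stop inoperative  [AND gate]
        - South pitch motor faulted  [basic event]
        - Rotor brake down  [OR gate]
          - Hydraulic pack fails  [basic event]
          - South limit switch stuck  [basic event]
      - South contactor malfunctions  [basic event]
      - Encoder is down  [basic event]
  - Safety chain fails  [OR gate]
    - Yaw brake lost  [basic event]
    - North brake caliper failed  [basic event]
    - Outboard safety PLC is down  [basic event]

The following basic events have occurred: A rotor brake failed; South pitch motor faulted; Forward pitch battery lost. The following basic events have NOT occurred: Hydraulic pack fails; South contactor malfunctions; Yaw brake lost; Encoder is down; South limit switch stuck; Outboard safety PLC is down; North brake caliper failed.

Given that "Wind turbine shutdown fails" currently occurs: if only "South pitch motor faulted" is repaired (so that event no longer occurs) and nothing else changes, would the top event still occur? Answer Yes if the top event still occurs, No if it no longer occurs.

Counterfactual: set "South pitch motor faulted" to not occurred.
Rotor brake down [OR]: Hydraulic pack fails=not, South limit switch stuck=not → no input occurs → does not occur.
Emergency stop inoperative [AND]: South pitch motor faulted=not, Rotor brake down=not → not all inputs occur → does not occur.
Yaw brake fails [OR]: Forward pitch battery lost=occurs, Emergency stop inoperative=not, South contactor malfunctions=not, Encoder is down=not → at least one input occurs → occurs.
Converter path fails [AND]: A rotor brake failed=occurs, Yaw brake fails=occurs → all inputs occur → occurs.
Safety chain fails [OR]: Yaw brake lost=not, North brake caliper failed=not, Outboard safety PLC is down=not → no input occurs → does not occur.
Wind turbine shutdown fails [OR]: Converter path fails=occurs, Safety chain fails=not → at least one input occurs → occurs.

Yes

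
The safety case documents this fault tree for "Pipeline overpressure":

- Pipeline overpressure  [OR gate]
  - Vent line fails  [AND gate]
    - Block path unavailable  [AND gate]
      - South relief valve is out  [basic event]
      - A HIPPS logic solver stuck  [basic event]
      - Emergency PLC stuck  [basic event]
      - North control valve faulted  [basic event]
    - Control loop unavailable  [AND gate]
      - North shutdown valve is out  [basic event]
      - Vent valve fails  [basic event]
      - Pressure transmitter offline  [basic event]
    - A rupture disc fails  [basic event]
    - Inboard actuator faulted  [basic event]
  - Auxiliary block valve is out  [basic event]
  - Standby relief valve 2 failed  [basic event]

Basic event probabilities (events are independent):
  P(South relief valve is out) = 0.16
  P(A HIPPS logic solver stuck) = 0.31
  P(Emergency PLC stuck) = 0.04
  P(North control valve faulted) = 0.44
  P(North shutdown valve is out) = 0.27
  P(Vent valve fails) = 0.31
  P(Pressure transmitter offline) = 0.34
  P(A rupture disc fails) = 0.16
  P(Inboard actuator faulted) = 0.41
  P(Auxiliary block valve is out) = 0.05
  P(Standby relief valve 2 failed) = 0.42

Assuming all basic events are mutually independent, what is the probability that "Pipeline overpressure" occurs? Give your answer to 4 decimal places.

P(Block path unavailable) [AND] = 0.16 × 0.31 × 0.04 × 0.44 = 0.000873
P(Control loop unavailable) [AND] = 0.27 × 0.31 × 0.34 = 0.028458
P(Vent line fails) [AND] = 0.000873 × 0.028458 × 0.16 × 0.41 = 0.000002
P(Pipeline overpressure) [OR] = 1 − (1−0.000002) × (1−0.05) × (1−0.42) = 0.449001
Rounded to 4 decimal places: P(Pipeline overpressure) ≈ 0.4490.

0.4490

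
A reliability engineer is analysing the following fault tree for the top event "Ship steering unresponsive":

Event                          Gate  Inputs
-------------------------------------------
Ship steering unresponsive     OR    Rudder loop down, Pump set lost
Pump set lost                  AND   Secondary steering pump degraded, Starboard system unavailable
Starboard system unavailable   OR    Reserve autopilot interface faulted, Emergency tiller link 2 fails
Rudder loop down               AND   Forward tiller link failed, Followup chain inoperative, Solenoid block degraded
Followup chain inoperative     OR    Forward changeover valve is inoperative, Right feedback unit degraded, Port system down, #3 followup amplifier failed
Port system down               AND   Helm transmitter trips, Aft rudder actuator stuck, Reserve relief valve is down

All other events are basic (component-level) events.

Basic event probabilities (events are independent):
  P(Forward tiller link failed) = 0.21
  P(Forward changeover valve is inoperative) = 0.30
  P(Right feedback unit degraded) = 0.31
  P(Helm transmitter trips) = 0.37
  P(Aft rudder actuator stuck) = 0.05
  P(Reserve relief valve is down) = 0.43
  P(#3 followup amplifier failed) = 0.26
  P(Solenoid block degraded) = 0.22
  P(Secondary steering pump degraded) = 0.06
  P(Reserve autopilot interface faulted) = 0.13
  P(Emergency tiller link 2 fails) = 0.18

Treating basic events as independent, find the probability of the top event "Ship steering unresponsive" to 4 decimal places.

0.0465

P(Port system down) [AND] = 0.37 × 0.05 × 0.43 = 0.007955
P(Followup chain inoperative) [OR] = 1 − (1−0.30) × (1−0.31) × (1−0.007955) × (1−0.26) = 0.645423
P(Rudder loop down) [AND] = 0.21 × 0.645423 × 0.22 = 0.029819
P(Starboard system unavailable) [OR] = 1 − (1−0.13) × (1−0.18) = 0.286600
P(Pump set lost) [AND] = 0.06 × 0.286600 = 0.017196
P(Ship steering unresponsive) [OR] = 1 − (1−0.029819) × (1−0.017196) = 0.046502
Rounded to 4 decimal places: P(Ship steering unresponsive) ≈ 0.0465.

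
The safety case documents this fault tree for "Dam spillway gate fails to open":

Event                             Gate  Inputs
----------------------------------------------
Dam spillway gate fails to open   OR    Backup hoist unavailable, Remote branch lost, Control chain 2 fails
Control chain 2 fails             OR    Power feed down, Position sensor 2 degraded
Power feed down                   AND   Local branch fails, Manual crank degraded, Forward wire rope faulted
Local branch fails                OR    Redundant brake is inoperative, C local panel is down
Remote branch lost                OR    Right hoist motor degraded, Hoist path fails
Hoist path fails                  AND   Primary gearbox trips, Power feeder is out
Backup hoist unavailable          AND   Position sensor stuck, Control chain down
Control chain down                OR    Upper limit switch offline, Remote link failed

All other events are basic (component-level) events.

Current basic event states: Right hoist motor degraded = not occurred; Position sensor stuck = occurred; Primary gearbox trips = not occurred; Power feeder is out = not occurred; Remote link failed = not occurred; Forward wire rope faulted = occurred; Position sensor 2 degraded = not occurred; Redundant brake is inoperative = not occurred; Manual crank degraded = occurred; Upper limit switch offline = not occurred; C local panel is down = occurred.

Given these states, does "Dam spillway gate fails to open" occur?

Yes

Control chain down [OR]: Upper limit switch offline=not, Remote link failed=not → no input occurs → does not occur.
Backup hoist unavailable [AND]: Position sensor stuck=occurs, Control chain down=not → not all inputs occur → does not occur.
Hoist path fails [AND]: Primary gearbox trips=not, Power feeder is out=not → not all inputs occur → does not occur.
Remote branch lost [OR]: Right hoist motor degraded=not, Hoist path fails=not → no input occurs → does not occur.
Local branch fails [OR]: Redundant brake is inoperative=not, C local panel is down=occurs → at least one input occurs → occurs.
Power feed down [AND]: Local branch fails=occurs, Manual crank degraded=occurs, Forward wire rope faulted=occurs → all inputs occur → occurs.
Control chain 2 fails [OR]: Power feed down=occurs, Position sensor 2 degraded=not → at least one input occurs → occurs.
Dam spillway gate fails to open [OR]: Backup hoist unavailable=not, Remote branch lost=not, Control chain 2 fails=occurs → at least one input occurs → occurs.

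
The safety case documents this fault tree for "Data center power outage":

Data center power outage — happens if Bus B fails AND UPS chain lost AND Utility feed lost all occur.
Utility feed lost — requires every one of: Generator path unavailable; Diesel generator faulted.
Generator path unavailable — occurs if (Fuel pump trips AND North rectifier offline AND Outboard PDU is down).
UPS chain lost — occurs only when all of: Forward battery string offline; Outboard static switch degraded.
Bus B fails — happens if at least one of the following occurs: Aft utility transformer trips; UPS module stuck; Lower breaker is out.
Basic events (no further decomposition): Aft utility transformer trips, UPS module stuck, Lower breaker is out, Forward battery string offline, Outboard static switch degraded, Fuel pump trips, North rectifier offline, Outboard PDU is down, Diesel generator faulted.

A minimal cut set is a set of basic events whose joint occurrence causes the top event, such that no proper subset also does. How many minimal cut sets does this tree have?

Bus B fails [OR]: union of children's cut sets → 3 cut set(s).
UPS chain lost [AND]: one cut set from each child combined → 1 × 1 = 1 cut set(s).
Generator path unavailable [AND]: one cut set from each child combined → 1 × 1 × 1 = 1 cut set(s).
Utility feed lost [AND]: one cut set from each child combined → 1 × 1 = 1 cut set(s).
Data center power outage [AND]: one cut set from each child combined → 3 × 1 × 1 = 3 cut set(s).
Minimal cut sets: {Aft utility transformer trips, Diesel generator faulted, Forward battery string offline, Fuel pump trips, North rectifier offline, Outboard PDU is down, Outboard static switch degraded}; {Diesel generator faulted, Forward battery string offline, Fuel pump trips, North rectifier offline, Outboard PDU is down, Outboard static switch degraded, UPS module stuck}; {Diesel generator faulted, Forward battery string offline, Fuel pump trips, Lower breaker is out, North rectifier offline, Outboard PDU is down, Outboard static switch degraded}.

3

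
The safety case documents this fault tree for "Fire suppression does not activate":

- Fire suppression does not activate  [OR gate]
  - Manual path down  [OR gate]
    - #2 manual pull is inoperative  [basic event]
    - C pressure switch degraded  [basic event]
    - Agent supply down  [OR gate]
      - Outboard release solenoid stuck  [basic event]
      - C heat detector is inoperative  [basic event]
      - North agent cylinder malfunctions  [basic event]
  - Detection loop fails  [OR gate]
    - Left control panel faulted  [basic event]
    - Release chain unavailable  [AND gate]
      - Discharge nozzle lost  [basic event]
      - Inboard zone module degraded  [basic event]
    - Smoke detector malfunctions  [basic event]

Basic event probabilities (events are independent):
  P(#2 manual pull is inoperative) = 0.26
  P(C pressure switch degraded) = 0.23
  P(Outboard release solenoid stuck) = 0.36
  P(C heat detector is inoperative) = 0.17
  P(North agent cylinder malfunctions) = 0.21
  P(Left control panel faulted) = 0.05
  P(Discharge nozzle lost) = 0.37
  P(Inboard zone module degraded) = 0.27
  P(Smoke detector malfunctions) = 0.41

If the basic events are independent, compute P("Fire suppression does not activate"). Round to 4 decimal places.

P(Agent supply down) [OR] = 1 − (1−0.36) × (1−0.17) × (1−0.21) = 0.580352
P(Manual path down) [OR] = 1 − (1−0.26) × (1−0.23) × (1−0.580352) = 0.760885
P(Release chain unavailable) [AND] = 0.37 × 0.27 = 0.099900
P(Detection loop fails) [OR] = 1 − (1−0.05) × (1−0.099900) × (1−0.41) = 0.495494
P(Fire suppression does not activate) [OR] = 1 − (1−0.760885) × (1−0.495494) = 0.879365
Rounded to 4 decimal places: P(Fire suppression does not activate) ≈ 0.8794.

0.8794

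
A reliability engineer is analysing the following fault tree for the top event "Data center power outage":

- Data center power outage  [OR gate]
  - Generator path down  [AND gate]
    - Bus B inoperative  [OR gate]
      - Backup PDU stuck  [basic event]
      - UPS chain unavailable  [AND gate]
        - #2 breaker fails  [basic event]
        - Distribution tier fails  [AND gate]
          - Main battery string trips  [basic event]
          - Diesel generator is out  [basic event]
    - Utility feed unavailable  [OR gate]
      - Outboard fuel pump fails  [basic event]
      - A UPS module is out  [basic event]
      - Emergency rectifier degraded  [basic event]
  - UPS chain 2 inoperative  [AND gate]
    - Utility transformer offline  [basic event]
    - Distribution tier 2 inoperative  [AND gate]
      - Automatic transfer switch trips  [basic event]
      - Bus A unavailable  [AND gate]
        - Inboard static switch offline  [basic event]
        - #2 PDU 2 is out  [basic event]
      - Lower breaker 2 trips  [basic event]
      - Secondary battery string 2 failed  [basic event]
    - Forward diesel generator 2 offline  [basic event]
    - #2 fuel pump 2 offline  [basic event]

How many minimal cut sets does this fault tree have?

Distribution tier fails [AND]: one cut set from each child combined → 1 × 1 = 1 cut set(s).
UPS chain unavailable [AND]: one cut set from each child combined → 1 × 1 = 1 cut set(s).
Bus B inoperative [OR]: union of children's cut sets → 2 cut set(s).
Utility feed unavailable [OR]: union of children's cut sets → 3 cut set(s).
Generator path down [AND]: one cut set from each child combined → 2 × 3 = 6 cut set(s).
Bus A unavailable [AND]: one cut set from each child combined → 1 × 1 = 1 cut set(s).
Distribution tier 2 inoperative [AND]: one cut set from each child combined → 1 × 1 × 1 × 1 = 1 cut set(s).
UPS chain 2 inoperative [AND]: one cut set from each child combined → 1 × 1 × 1 × 1 = 1 cut set(s).
Data center power outage [OR]: union of children's cut sets → 7 cut set(s).
Minimal cut sets: {Backup PDU stuck, Outboard fuel pump fails}; {A UPS module is out, Backup PDU stuck}; {Backup PDU stuck, Emergency rectifier degraded}; {#2 breaker fails, Diesel generator is out, Main battery string trips, Outboard fuel pump fails}; {#2 breaker fails, A UPS module is out, Diesel generator is out, Main battery string trips}; {#2 breaker fails, Diesel generator is out, Emergency rectifier degraded, Main battery string trips}; {#2 PDU 2 is out, #2 fuel pump 2 offline, Automatic transfer switch trips, Forward diesel generator 2 offline, Inboard static switch offline, Lower breaker 2 trips, Secondary battery string 2 failed, Utility transformer offline}.

7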